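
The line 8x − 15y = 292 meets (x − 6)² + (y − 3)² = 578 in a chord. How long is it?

The distance from (6, 3) to the line is 289/√289, and r² = 578.
Chord = 2√(r² − d²) = 2·√(289) = 34.

34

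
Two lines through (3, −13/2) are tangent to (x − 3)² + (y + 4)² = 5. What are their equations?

A line y − (−13/2) = m(x − (3)) is tangent when its distance from (3, −4) is √5:
(0m − (5/2))² = 5(m² + 1)
4m² − 1 = 0, so m = 1/2 or m = −1/2.
Through (3, −13/2) these give x − 2y = 16 and x + 2y = −10.

x − 2y = 16 and x + 2y = −10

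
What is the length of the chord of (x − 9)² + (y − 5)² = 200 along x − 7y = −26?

The distance from (9, 5) to the line is 0/√50, and r² = 200.
Half the chord is √(r² − d²) = √(200), so the full chord is 20√2.

20√2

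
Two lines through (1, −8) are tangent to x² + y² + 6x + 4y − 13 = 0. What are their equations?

Write the tangent as mx − y + (−8 − m·(1)) = 0 and set its distance from the centre to √26:
(−4m − (6))² = 26(m² + 1)
5m² − 24m − 5 = 0, so m = 5 or m = −1/5.
With m = 5: 5x − y = 13. With m = −1/5: x + 5y = −39.

5x − y = 13 and x + 5y = −39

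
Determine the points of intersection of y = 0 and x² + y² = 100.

(−10, 0) and (10, 0)

Express y = 0 and substitute into the circle:
x² − 100 = 0
x = 10 or x = −10, giving (10, 0) and (−10, 0).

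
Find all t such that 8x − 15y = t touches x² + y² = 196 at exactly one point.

For a tangent, require d(centre, line) = r = 14.
|8·0 − 15·0 − t| / √289 = 14
|t| = 14·17, so t = 238 or t = −238.

t = −238 or t = 238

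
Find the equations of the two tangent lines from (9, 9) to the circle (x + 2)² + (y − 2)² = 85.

9x − 2y = 63 and 2x + 9y = 99

A line y − (9) = m(x − (9)) is tangent when its distance from (−2, 2) is √85:
(−11m − (−7))² = 85(m² + 1)
18m² − 77m − 18 = 0, so m = 9/2 or m = −2/9.
With m = 9/2: 9x − 2y = 63. With m = −2/9: 2x + 9y = 99.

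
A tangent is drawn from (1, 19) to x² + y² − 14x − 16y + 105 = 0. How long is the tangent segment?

The centre is (7, 8) and r = 2√2. The square of the distance from P to the centre is 36 + 121 = 157.
By the tangent–radius right angle, tangent length = √(|PO|² − r²) = √149.

√149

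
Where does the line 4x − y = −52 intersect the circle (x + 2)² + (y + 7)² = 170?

(−15, −8) and (−13, 0)

Express y = 4x + 52 and substitute into the circle:
17x² + 476x + 3315 = 0  ⟹  x² + 28x + 195 = 0
x = −13 or x = −15, giving (−13, 0) and (−15, −8).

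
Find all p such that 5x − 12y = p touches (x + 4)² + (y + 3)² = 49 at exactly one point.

The line touches the circle iff its distance from (−4, −3) is 7:
|5·(−4) − 12·(−3) − p| / √169 = 7
|p − (16)| = 7·13, so p = 107 or p = −75.

p = −75 or p = 107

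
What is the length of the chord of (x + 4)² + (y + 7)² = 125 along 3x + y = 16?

The distance from (−4, −7) to the line is 35/√10, and r² = 125.
Half the chord is √(r² − d²) = √(5/2), so the full chord is √10.

√10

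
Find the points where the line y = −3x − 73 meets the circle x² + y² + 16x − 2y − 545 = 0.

(−29, 14) and (−17, −22)

From the line, y = −3x − 73. Substituting:
10x² + 460x + 4930 = 0  ⟹  x² + 46x + 493 = 0
x = −17 or x = −29, giving (−17, −22) and (−29, 14).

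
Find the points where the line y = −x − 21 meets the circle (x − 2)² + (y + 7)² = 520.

Express y = −x − 21 and substitute into the circle:
2x² + 24x − 320 = 0  ⟹  x² + 12x − 160 = 0
x = 8 or x = −20, giving (8, −29) and (−20, −1).

(−20, −1) and (8, −29)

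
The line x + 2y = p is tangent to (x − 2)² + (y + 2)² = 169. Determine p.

Tangency holds when the distance from the centre (2, −2) to the line equals the radius 13:
|1·2 + 2·(−2) − p| / √5 = 13
|p − (−2)| = 13√5.

p = −2 ± 13√5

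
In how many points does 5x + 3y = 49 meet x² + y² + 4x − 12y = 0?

0

Centre (−2, 6), r² = 40. Distance² from centre to line = (−41)²/34 = 1681/34.
Since d² > r², the line lies outside the circle.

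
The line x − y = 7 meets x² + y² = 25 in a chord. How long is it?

The distance from (0, 0) to the line is 7/√2, and r² = 25.
Half the chord is √(r² − d²) = √(1/2), so the full chord is √2.

√2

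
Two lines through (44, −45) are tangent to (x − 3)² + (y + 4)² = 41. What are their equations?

4x + 5y = −49 and 5x + 4y = 40

A line y − (−45) = m(x − (44)) is tangent when its distance from (3, −4) is √41:
(−41m − (41))² = 41(m² + 1)
20m² + 41m + 20 = 0, so m = −4/5 or m = −5/4.
With m = −4/5: 4x + 5y = −49. With m = −5/4: 5x + 4y = 40.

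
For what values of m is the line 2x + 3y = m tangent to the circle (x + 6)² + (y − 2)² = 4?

For a tangent, require d(centre, line) = r = 2.
|2·(−6) + 3·2 − m| / √13 = 2
|m − (−6)| = 2√13.

m = −6 ± 2√13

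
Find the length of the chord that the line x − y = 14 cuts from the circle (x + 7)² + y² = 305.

Centre (−7, 0), r² = 305. Perpendicular distance d from centre to line = |−21| / √2 = 21/√2.
Half the chord is √(r² − d²) = √(169/2), so the full chord is 13√2.

13√2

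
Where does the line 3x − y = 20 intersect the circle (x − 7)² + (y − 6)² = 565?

Substitute y = 3x − 20:
10x² − 170x + 160 = 0  ⟹  x² − 17x + 16 = 0
x = 16 or x = 1, giving (16, 28) and (1, −17).

(1, −17) and (16, 28)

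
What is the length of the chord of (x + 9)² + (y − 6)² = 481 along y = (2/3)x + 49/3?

12√13

Express y = (49 + 2x)/3 and substitute into the circle:
13x² + 286x − 2639 = 0  ⟹  x² + 22x − 203 = 0
x = 7 or x = −29, giving (7, 21) and (−29, −3).
Chord length = distance between (7, 21) and (−29, −3) = √1872 = 12√13.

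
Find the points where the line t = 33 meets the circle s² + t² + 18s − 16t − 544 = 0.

Express t = 33 and substitute into the circle:
s² + 18s + 17 = 0
s = −1 or s = −17, giving (−1, 33) and (−17, 33).

(−17, 33) and (−1, 33)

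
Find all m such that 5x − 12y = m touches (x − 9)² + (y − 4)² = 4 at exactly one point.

The line touches the circle iff its distance from (9, 4) is 2:
|5·9 − 12·4 − m| / √169 = 2
|m − (−3)| = 2·13, so m = 23 or m = −29.

m = −29 or m = 23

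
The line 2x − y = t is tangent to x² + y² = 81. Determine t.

The line touches the circle iff its distance from (0, 0) is 9:
|2·0 − 1·0 − t| / √5 = 9
|t| = 9√5.

t = ±9√5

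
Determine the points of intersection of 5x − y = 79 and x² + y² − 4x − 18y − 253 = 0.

(15, −4) and (19, 16)

Substitute y = 5x − 79:
26x² − 884x + 7410 = 0  ⟹  x² − 34x + 285 = 0
x = 19 or x = 15, giving (19, 16) and (15, −4).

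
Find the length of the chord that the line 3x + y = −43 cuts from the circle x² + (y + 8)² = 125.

√10

The distance from (0, −8) to the line is 35/√10, and r² = 125.
Chord = 2√(r² − d²) = 2·√(5/2) = √10.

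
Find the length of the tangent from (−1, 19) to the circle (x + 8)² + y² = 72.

The centre is (−8, 0) and r = 6√2. The square of the distance from P to the centre is 49 + 361 = 410.
Power of the point: PT² = |PO|² − r² = 338, so PT = 13√2.

13√2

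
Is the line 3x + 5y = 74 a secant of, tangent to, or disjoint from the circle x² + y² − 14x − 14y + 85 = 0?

secant

Substituting the line into the circle gives 34x² − 584x + 2421 = 0.
Discriminant = (−584)² − 4·34·(2421) = 11800 > 0.
Two real roots: the line is a secant.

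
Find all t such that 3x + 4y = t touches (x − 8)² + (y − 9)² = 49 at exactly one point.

t = 25 or t = 95

Tangency holds when the distance from the centre (8, 9) to the line equals the radius 7:
|3·8 + 4·9 − t| / √25 = 7
|t − (60)| = 7·5, so t = 95 or t = 25.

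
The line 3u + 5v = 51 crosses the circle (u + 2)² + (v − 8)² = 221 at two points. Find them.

(−13, 18) and (12, 3)

Express v = (51 − 3u)/5 and substitute into the circle:
34u² + 34u − 5304 = 0  ⟹  u² + u − 156 = 0
u = 12 or u = −13, giving (12, 3) and (−13, 18).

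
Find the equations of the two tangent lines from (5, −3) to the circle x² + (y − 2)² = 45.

Let a tangent through (5, −3) have slope m. Its distance from (0, 2) must equal 3√5:
[m·(−5) − (5)]² = 45(m² + 1)
2m² − 5m + 2 = 0, so m = 1/2 or m = 2.
With m = 1/2: x − 2y = 11. With m = 2: 2x − y = 13.

x − 2y = 11 and 2x − y = 13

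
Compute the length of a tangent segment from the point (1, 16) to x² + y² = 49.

4√13

With centre O = (0, 0), |OP|² = 257 and r² = 49.
Power of the point: PT² = |PO|² − r² = 208, so PT = 4√13.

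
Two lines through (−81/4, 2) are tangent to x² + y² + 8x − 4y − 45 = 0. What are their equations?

A line y − (2) = m(x − (−81/4)) is tangent when its distance from (−4, 2) is √65:
[m·(65/4) − (0)]² = 65(m² + 1)
49m² − 16 = 0, so m = 4/7 or m = −4/7.
Through (−81/4, 2) these give 4x − 7y = −95 and 4x + 7y = −67.

4x − 7y = −95 and 4x + 7y = −67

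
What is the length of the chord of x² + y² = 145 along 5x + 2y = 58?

Substitute y = (58 − 5x)/2:
29x² − 580x + 2784 = 0  ⟹  x² − 20x + 96 = 0
x = 12 or x = 8, giving (12, −1) and (8, 9).
Chord length = distance between (12, −1) and (8, 9) = √116 = 2√29.

2√29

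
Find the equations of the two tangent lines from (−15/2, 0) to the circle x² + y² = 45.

2x + y = −15 and 2x − y = −15

Write the tangent as mx − y + (0 − m·(−15/2)) = 0 and set its distance from the centre to 3√5:
(15/2m − (0))² = 45(m² + 1)
m² − 4 = 0, so m = −2 or m = 2.
Through (−15/2, 0) these give 2x + y = −15 and 2x − y = −15.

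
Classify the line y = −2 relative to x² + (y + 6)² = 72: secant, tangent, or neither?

Substituting the line into the circle gives x² − 56 = 0.
Discriminant = (0)² − 4·1·(−56) = 224 > 0.
Two real roots: the line is a secant.

secant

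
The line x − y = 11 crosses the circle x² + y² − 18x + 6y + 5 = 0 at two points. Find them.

From the line, y = x − 11. Substituting:
2x² − 34x + 60 = 0  ⟹  x² − 17x + 30 = 0
x = 15 or x = 2, giving (15, 4) and (2, −9).

(2, −9) and (15, 4)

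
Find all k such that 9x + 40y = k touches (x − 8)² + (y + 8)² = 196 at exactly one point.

k = −822 or k = 326

The line touches the circle iff its distance from (8, −8) is 14:
|9·8 + 40·(−8) − k| / √1681 = 14
|k − (−248)| = 14·41, so k = 326 or k = −822.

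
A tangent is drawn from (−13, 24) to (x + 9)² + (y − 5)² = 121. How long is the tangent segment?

16

With centre O = (−9, 5), |OP|² = 377 and r² = 121.
The tangent meets the radius at right angles, so tangent² = |PO|² − r² = 377 − 121 = 256.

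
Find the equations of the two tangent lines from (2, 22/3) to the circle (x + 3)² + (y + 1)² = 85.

2x + 9y = 70 and 7x + 6y = 58

Let a tangent through (2, 22/3) have slope m. Its distance from (−3, −1) must equal √85:
(−5m − (−25/3))² = 85(m² + 1)
54m² + 75m + 14 = 0, so m = −2/9 or m = −7/6.
With m = −2/9: 2x + 9y = 70. With m = −7/6: 7x + 6y = 58.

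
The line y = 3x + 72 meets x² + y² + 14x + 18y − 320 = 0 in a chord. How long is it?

The distance from (−7, −9) to the line is 60/√10, and r² = 450.
Chord = 2√(r² − d²) = 2·√(90) = 6√10.

6√10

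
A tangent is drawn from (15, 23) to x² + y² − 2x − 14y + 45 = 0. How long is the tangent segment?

Centre (1, 7), r² = 5. |PO|² = (14)² + (16)² = 452.
The tangent meets the radius at right angles, so tangent² = |PO|² − r² = 452 − 5 = 447.

√447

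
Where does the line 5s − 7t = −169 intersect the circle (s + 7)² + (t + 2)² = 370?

From the line, t = (169 + 5s)/7. Substituting:
74s² + 2516s + 17760 = 0  ⟹  s² + 34s + 240 = 0
s = −10 or s = −24, giving (−10, 17) and (−24, 7).

(−24, 7) and (−10, 17)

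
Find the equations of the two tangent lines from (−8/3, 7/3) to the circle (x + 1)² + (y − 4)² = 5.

x + 2y = 2 and 2x + y = −3

Let a tangent through (−8/3, 7/3) have slope m. Its distance from (−1, 4) must equal √5:
[m·(5/3) − (5/3)]² = 5(m² + 1)
2m² + 5m + 2 = 0, so m = −1/2 or m = −2.
Through (−8/3, 7/3) these give x + 2y = 2 and 2x + y = −3.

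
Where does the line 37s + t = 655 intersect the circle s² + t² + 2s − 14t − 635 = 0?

(17, 26) and (18, −11)

Substitute t = −37s + 655:
1370s² − 47950s + 419220 = 0  ⟹  s² − 35s + 306 = 0
s = 18 or s = 17, giving (18, −11) and (17, 26).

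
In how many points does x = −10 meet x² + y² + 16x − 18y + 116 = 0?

2

Substituting the line into the circle gives y² − 18y + 56 = 0.
Δ = 324 − 224 = 100.
Two real roots: the line is a secant.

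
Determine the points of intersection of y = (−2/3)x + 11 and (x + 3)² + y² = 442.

(−12, 19) and (18, −1)

Express y = (33 − 2x)/3 and substitute into the circle:
13x² − 78x − 2808 = 0  ⟹  x² − 6x − 216 = 0
x = 18 or x = −12, giving (18, −1) and (−12, 19).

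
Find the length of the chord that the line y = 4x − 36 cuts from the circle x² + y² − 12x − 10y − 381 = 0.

Express y = 4x − 36 and substitute into the circle:
17x² − 340x + 1275 = 0  ⟹  x² − 20x + 75 = 0
x = 15 or x = 5, giving (15, 24) and (5, −16).
|(15, 24) − (5, −16)| = √((10)² + (40)²) = 10√17.

10√17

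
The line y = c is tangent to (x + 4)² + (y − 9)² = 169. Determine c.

The line touches the circle iff its distance from (−4, 9) is 13:
|0·(−4) + 1·9 − c| / √1 = 13
|c − (9)| = 13, so c = 22 or c = −4.

c = −4 or c = 22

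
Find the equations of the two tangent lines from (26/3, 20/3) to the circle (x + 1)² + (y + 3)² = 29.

A line y − (20/3) = m(x − (26/3)) is tangent when its distance from (−1, −3) is √29:
[m·(−29/3) − (−29/3)]² = 29(m² + 1)
10m² − 29m + 10 = 0, so m = 5/2 or m = 2/5.
Through (26/3, 20/3) these give 5x − 2y = 30 and 2x − 5y = −16.

5x − 2y = 30 and 2x − 5y = −16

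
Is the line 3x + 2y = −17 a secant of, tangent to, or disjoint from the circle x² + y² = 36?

secant

Centre (0, 0), r² = 36. Distance² from centre to line = (17)²/13 = 289/13.
Since d² < r², the line cuts the circle twice.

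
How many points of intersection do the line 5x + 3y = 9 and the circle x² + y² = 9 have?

2

Centre (0, 0), r² = 9. Distance² from centre to line = (−9)²/34 = 81/34.
Since d² < r², the line cuts the circle twice.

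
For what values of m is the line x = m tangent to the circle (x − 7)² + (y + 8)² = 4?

For a tangent, require d(centre, line) = r = 2.
|1·7 + 0·(−8) − m| / √1 = 2
|m − (7)| = 2, so m = 9 or m = 5.

m = 5 or m = 9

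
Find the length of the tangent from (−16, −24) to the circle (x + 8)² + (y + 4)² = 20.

The centre is (−8, −4) and r = 2√5. The square of the distance from P to the centre is 64 + 400 = 464.
The tangent meets the radius at right angles, so tangent² = |PO|² − r² = 464 − 20 = 444.

2√111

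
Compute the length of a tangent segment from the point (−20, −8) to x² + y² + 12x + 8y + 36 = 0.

With centre O = (−6, −4), |OP|² = 212 and r² = 16.
By the tangent–radius right angle, tangent length = √(|PO|² − r²) = √196 = 14.

14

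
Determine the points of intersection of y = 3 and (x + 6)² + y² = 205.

From the line, y = 3. Substituting:
x² + 12x − 160 = 0
x = 8 or x = −20, giving (8, 3) and (−20, 3).

(−20, 3) and (8, 3)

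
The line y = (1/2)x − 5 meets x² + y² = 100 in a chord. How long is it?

The distance from (0, 0) to the line is 10/√5, and r² = 100.
Chord = 2√(r² − d²) = 2·√(80) = 8√5.

8√5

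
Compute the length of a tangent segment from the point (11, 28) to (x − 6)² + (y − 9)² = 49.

With centre O = (6, 9), |OP|² = 386 and r² = 49.
The tangent meets the radius at right angles, so tangent² = |PO|² − r² = 386 − 49 = 337.

√337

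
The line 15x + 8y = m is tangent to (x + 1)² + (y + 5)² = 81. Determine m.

m = −208 or m = 98

The line touches the circle iff its distance from (−1, −5) is 9:
|15·(−1) + 8·(−5) − m| / √289 = 9
|m − (−55)| = 9·17, so m = 98 or m = −208.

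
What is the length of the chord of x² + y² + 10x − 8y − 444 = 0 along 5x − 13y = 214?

√194

The distance from (−5, 4) to the line is 291/√194, and r² = 485.
Chord = 2√(r² − d²) = 2·√(97/2) = √194.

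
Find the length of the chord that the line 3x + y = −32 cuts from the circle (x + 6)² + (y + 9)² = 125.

7√10

From the line, y = −3x − 32. Substituting:
10x² + 150x + 440 = 0  ⟹  x² + 15x + 44 = 0
x = −4 or x = −11, giving (−4, −20) and (−11, 1).
|(−4, −20) − (−11, 1)| = √((7)² + (−21)²) = 7√10.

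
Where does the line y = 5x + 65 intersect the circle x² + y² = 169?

(−13, 0) and (−12, 5)

From the line, y = 5x + 65. Substituting:
26x² + 650x + 4056 = 0  ⟹  x² + 25x + 156 = 0
x = −12 or x = −13, giving (−12, 5) and (−13, 0).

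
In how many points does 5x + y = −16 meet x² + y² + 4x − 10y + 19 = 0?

Centre (−2, 5), r² = 10. Distance² from centre to line = (11)²/26 = 121/26.
Since d² < r², the line cuts the circle twice.

2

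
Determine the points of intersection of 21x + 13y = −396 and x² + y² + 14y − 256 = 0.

Substitute y = (−396 − 21x)/13:
610x² + 12810x + 41480 = 0  ⟹  x² + 21x + 68 = 0
x = −4 or x = −17, giving (−4, −24) and (−17, −3).

(−17, −3) and (−4, −24)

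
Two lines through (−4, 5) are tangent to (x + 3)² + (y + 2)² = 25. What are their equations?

Write the tangent as mx − y + (5 − m·(−4)) = 0 and set its distance from the centre to 5:
[m·(1) − (−7)]² = 25(m² + 1)
12m² − 7m − 12 = 0, so m = −3/4 or m = 4/3.
Through (−4, 5) these give 3x + 4y = 8 and 4x − 3y = −31.

3x + 4y = 8 and 4x − 3y = −31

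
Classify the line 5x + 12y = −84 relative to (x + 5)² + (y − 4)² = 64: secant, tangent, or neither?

neither

Centre (−5, 4), r² = 64. Distance² from centre to line = (107)²/169 = 11449/169.
Since d² > r², the line lies outside the circle.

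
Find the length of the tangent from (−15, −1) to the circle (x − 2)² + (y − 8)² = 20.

Centre (2, 8), r² = 20. |PO|² = (−17)² + (−9)² = 370.
The tangent meets the radius at right angles, so tangent² = |PO|² − r² = 370 − 20 = 350.

5√14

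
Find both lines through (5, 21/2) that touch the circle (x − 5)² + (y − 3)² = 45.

Write the tangent as mx − y + (21/2 − m·(5)) = 0 and set its distance from the centre to 3√5:
(0m − (−15/2))² = 45(m² + 1)
4m² − 1 = 0, so m = 1/2 or m = −1/2.
With m = 1/2: x − 2y = −16. With m = −1/2: x + 2y = 26.

x − 2y = −16 and x + 2y = 26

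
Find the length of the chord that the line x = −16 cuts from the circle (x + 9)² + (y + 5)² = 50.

2

The line gives x = −16. Substituting into the circle:
y² + 10y + 24 = 0
y = −4 or y = −6, giving (−16, −4) and (−16, −6).
Chord length = distance between (−16, −4) and (−16, −6) = √4 = 2.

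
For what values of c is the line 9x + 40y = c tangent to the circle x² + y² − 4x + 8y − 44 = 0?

The line touches the circle iff its distance from (2, −4) is 8:
|9·2 + 40·(−4) − c| / √1681 = 8
|c − (−142)| = 8·41, so c = 186 or c = −470.

c = −470 or c = 186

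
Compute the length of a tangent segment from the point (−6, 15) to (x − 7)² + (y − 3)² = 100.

√213

With centre O = (7, 3), |OP|² = 313 and r² = 100.
Power of the point: PT² = |PO|² − r² = 213, so PT = √213.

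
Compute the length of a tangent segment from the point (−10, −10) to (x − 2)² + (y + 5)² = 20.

√149

With centre O = (2, −5), |OP|² = 169 and r² = 20.
Power of the point: PT² = |PO|² − r² = 149, so PT = √149.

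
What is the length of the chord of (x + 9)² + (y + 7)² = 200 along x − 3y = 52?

Centre (−9, −7), r² = 200. Perpendicular distance d from centre to line = |−40| / √10 = 40/√10.
Half the chord is √(r² − d²) = √(40), so the full chord is 4√10.

4√10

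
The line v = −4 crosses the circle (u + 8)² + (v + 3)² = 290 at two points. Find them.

(−25, −4) and (9, −4)

From the line, v = −4. Substituting:
u² + 16u − 225 = 0
u = 9 or u = −25, giving (9, −4) and (−25, −4).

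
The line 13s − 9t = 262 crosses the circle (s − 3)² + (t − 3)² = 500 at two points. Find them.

From the line, t = (−262 + 13s)/9. Substituting:
250s² − 8000s + 43750 = 0  ⟹  s² − 32s + 175 = 0
s = 25 or s = 7, giving (25, 7) and (7, −19).

(7, −19) and (25, 7)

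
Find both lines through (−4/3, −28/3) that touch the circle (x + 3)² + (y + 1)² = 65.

A line y − (−28/3) = m(x − (−4/3)) is tangent when its distance from (−3, −1) is √65:
(−5/3m − (25/3))² = 65(m² + 1)
56m² − 25m − 4 = 0, so m = −1/8 or m = 4/7.
With m = −1/8: x + 8y = −76. With m = 4/7: 4x − 7y = 60.

x + 8y = −76 and 4x − 7y = 60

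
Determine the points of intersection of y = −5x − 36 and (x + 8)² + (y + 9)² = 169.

(−8, 4) and (−3, −21)

From the line, y = −5x − 36. Substituting:
26x² + 286x + 624 = 0  ⟹  x² + 11x + 24 = 0
x = −3 or x = −8, giving (−3, −21) and (−8, 4).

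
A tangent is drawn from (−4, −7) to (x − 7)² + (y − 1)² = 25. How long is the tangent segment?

With centre O = (7, 1), |OP|² = 185 and r² = 25.
Power of the point: PT² = |PO|² − r² = 160, so PT = 4√10.

4√10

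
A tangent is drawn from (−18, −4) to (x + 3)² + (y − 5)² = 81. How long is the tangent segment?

15

Centre (−3, 5), r² = 81. |PO|² = (−15)² + (−9)² = 306.
Power of the point: PT² = |PO|² − r² = 225, so PT = 15.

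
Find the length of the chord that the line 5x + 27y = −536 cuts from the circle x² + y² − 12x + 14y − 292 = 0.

Centre (6, −7), r² = 377. Perpendicular distance d from centre to line = |377| / √754 = 377/√754.
Half the chord is √(r² − d²) = √(377/2), so the full chord is √754.

√754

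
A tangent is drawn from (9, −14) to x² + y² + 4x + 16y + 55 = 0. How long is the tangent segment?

With centre O = (−2, −8), |OP|² = 157 and r² = 13.
The tangent meets the radius at right angles, so tangent² = |PO|² − r² = 157 − 13 = 144.

12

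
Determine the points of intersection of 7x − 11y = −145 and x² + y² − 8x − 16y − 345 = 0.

(−16, 3) and (17, 24)

Express y = (145 + 7x)/11 and substitute into the circle:
170x² − 170x − 46240 = 0  ⟹  x² − x − 272 = 0
x = 17 or x = −16, giving (17, 24) and (−16, 3).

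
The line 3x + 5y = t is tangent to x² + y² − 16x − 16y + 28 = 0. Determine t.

The line touches the circle iff its distance from (8, 8) is 10:
|3·8 + 5·8 − t| / √34 = 10
|t − (64)| = 10√34.

t = 64 ± 10√34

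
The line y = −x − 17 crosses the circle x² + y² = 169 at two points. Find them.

(−12, −5) and (−5, −12)

Substitute y = −x − 17:
2x² + 34x + 120 = 0  ⟹  x² + 17x + 60 = 0
x = −5 or x = −12, giving (−5, −12) and (−12, −5).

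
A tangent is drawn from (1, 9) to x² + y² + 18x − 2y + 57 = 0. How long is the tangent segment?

√139

Centre (−9, 1), r² = 25. |PO|² = (10)² + (8)² = 164.
By the tangent–radius right angle, tangent length = √(|PO|² − r²) = √139.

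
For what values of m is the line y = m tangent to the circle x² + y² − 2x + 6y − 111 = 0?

Tangency holds when the distance from the centre (1, −3) to the line equals the radius 11:
|0·1 + 1·(−3) − m| / √1 = 11
|m − (−3)| = 11, so m = 8 or m = −14.

m = −14 or m = 8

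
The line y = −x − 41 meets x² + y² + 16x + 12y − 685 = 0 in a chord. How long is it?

The distance from (−8, −6) to the line is 27/√2, and r² = 785.
Half the chord is √(r² − d²) = √(841/2), so the full chord is 29√2.

29√2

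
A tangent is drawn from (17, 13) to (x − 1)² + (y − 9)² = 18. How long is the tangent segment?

With centre O = (1, 9), |OP|² = 272 and r² = 18.
The tangent meets the radius at right angles, so tangent² = |PO|² − r² = 272 − 18 = 254.

√254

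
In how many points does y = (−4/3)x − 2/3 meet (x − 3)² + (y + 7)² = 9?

2

Centre (3, −7), r² = 9. Distance² from centre to line = (−7)²/25 = 49/25.
Since d² < r², the line cuts the circle twice.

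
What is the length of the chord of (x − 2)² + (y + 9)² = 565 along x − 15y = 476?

Express y = (−476 + x)/15 and substitute into the circle:
226x² − 1582x − 9944 = 0  ⟹  x² − 7x − 44 = 0
x = 11 or x = −4, giving (11, −31) and (−4, −32).
Chord length = distance between (11, −31) and (−4, −32) = √226 = √226.

√226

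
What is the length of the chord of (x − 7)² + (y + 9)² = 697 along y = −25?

42

From the line, y = −25. Substituting:
x² − 14x − 392 = 0
x = 28 or x = −14, giving (28, −25) and (−14, −25).
|(28, −25) − (−14, −25)| = √((42)² + (0)²) = 42.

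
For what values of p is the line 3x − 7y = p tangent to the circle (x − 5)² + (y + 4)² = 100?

The line touches the circle iff its distance from (5, −4) is 10:
|3·5 − 7·(−4) − p| / √58 = 10
|p − (43)| = 10√58.

p = 43 ± 10√58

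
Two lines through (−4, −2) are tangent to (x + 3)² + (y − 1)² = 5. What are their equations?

A line y − (−2) = m(x − (−4)) is tangent when its distance from (−3, 1) is √5:
[m·(1) − (3)]² = 5(m² + 1)
2m² + 3m − 2 = 0, so m = 1/2 or m = −2.
With m = 1/2: x − 2y = 0. With m = −2: 2x + y = −10.

x − 2y = 0 and 2x + y = −10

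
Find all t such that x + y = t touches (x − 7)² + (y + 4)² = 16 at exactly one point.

Tangency holds when the distance from the centre (7, −4) to the line equals the radius 4:
|1·7 + 1·(−4) − t| / √2 = 4
|t − (3)| = 4√2.

t = 3 ± 4√2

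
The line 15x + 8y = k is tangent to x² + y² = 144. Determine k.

Tangency holds when the distance from the centre (0, 0) to the line equals the radius 12:
|15·0 + 8·0 − k| / √289 = 12
|k| = 12·17, so k = 204 or k = −204.

k = −204 or k = 204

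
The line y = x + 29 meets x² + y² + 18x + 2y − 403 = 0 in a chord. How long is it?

23√2

Express y = x + 29 and substitute into the circle:
2x² + 78x + 496 = 0  ⟹  x² + 39x + 248 = 0
x = −8 or x = −31, giving (−8, 21) and (−31, −2).
|(−8, 21) − (−31, −2)| = √((23)² + (23)²) = 23√2.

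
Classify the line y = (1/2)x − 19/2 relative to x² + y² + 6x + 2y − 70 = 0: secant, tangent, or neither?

tangent

Substituting the line into the circle gives 5x² − 10x + 5 = 0.
Δ = 100 − 100 = 0.
A repeated root: the line is tangent.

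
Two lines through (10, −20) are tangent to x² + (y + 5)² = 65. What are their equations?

8x + y = 60 and 4x + 7y = −100

Let a tangent through (10, −20) have slope m. Its distance from (0, −5) must equal √65:
(−10m − (15))² = 65(m² + 1)
7m² + 60m + 32 = 0, so m = −8 or m = −4/7.
Through (10, −20) these give 8x + y = 60 and 4x + 7y = −100.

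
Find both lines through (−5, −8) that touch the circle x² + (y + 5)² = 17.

x + 4y = −37 and 4x − y = −12

A line y − (−8) = m(x − (−5)) is tangent when its distance from (0, −5) is √17:
(5m − (3))² = 17(m² + 1)
4m² − 15m − 4 = 0, so m = −1/4 or m = 4.
Through (−5, −8) these give x + 4y = −37 and 4x − y = −12.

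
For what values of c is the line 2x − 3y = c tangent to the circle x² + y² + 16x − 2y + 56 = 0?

c = −19 ± 3√13

For a tangent, require d(centre, line) = r = 3.
|2·(−8) − 3·1 − c| / √13 = 3
|c − (−19)| = 3√13.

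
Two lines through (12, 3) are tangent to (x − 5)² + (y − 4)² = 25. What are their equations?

3x − 4y = 24 and 4x + 3y = 57

A line y − (3) = m(x − (12)) is tangent when its distance from (5, 4) is 5:
[m·(−7) − (1)]² = 25(m² + 1)
12m² + 7m − 12 = 0, so m = 3/4 or m = −4/3.
With m = 3/4: 3x − 4y = 24. With m = −4/3: 4x + 3y = 57.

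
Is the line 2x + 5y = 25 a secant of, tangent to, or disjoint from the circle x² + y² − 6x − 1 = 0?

disjoint

Centre (3, 0), r² = 10. Distance² from centre to line = (−19)²/29 = 361/29.
Since d² > r², the line lies outside the circle.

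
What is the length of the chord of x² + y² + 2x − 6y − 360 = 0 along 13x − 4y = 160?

2√185

The distance from (−1, 3) to the line is 185/√185, and r² = 370.
Chord = 2√(r² − d²) = 2·√(185) = 2√185.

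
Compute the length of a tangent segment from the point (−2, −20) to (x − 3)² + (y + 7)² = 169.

Centre (3, −7), r² = 169. |PO|² = (−5)² + (−13)² = 194.
The tangent meets the radius at right angles, so tangent² = |PO|² − r² = 194 − 169 = 25.

5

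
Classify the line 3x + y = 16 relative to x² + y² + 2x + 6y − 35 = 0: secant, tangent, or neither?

neither

d² = (3·(−1) + 1·(−3) − (16))²/10 = 242/5; r² = 45.
Since d² > r², the line lies outside the circle.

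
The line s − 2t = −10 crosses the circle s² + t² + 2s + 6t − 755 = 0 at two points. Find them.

(−28, −9) and (20, 15)

Express t = (10 + s)/2 and substitute into the circle:
5s² + 40s − 2800 = 0  ⟹  s² + 8s − 560 = 0
s = 20 or s = −28, giving (20, 15) and (−28, −9).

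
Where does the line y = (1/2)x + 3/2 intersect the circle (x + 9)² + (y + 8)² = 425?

Substitute y = (3 + x)/2:
5x² + 110x − 1015 = 0  ⟹  x² + 22x − 203 = 0
x = 7 or x = −29, giving (7, 5) and (−29, −13).

(−29, −13) and (7, 5)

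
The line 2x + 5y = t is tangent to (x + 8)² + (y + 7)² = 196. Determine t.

t = −51 ± 14√29

For a tangent, require d(centre, line) = r = 14.
|2·(−8) + 5·(−7) − t| / √29 = 14
|t − (−51)| = 14√29.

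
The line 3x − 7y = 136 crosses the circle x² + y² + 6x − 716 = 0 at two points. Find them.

Express y = (−136 + 3x)/7 and substitute into the circle:
58x² − 522x − 16588 = 0  ⟹  x² − 9x − 286 = 0
x = 22 or x = −13, giving (22, −10) and (−13, −25).

(−13, −25) and (22, −10)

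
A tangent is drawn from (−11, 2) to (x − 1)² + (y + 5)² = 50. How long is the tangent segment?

With centre O = (1, −5), |OP|² = 193 and r² = 50.
The tangent meets the radius at right angles, so tangent² = |PO|² − r² = 193 − 50 = 143.

√143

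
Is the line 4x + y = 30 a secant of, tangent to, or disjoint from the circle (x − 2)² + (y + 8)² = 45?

Substituting the line into the circle gives 17x² − 308x + 1403 = 0.
Discriminant = (−308)² − 4·17·(1403) = −540 < 0.
No real roots: the line does not meet the circle.

disjoint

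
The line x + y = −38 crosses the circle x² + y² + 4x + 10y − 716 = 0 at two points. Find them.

(−29, −9) and (−6, −32)

From the line, y = −x − 38. Substituting:
2x² + 70x + 348 = 0  ⟹  x² + 35x + 174 = 0
x = −6 or x = −29, giving (−6, −32) and (−29, −9).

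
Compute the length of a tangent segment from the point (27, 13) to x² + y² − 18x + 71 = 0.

With centre O = (9, 0), |OP|² = 493 and r² = 10.
Power of the point: PT² = |PO|² − r² = 483, so PT = √483.

√483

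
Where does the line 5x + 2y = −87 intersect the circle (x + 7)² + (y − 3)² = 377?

(−23, 14) and (−11, −16)

Express y = (−87 − 5x)/2 and substitute into the circle:
29x² + 986x + 7337 = 0  ⟹  x² + 34x + 253 = 0
x = −11 or x = −23, giving (−11, −16) and (−23, 14).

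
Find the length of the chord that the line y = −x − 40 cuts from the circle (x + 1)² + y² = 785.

The distance from (−1, 0) to the line is 39/√2, and r² = 785.
Chord = 2√(r² − d²) = 2·√(49/2) = 7√2.

7√2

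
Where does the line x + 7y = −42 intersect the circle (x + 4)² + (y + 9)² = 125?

(−14, −4) and (7, −7)

Substitute y = (−42 − x)/7:
50x² + 350x − 4900 = 0  ⟹  x² + 7x − 98 = 0
x = 7 or x = −14, giving (7, −7) and (−14, −4).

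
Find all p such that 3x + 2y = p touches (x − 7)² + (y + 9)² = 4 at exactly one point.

Tangency holds when the distance from the centre (7, −9) to the line equals the radius 2:
|3·7 + 2·(−9) − p| / √13 = 2
|p − (3)| = 2√13.

p = 3 ± 2√13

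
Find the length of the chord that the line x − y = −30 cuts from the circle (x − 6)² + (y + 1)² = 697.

Express y = x + 30 and substitute into the circle:
2x² + 50x + 300 = 0  ⟹  x² + 25x + 150 = 0
x = −10 or x = −15, giving (−10, 20) and (−15, 15).
Chord length = distance between (−10, 20) and (−15, 15) = √50 = 5√2.

5√2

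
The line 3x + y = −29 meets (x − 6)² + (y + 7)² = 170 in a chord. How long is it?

The distance from (6, −7) to the line is 40/√10, and r² = 170.
Half the chord is √(r² − d²) = √(10), so the full chord is 2√10.

2√10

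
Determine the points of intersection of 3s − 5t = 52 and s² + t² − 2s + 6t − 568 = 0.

(−16, −20) and (24, 4)

Substitute t = (−52 + 3s)/5:
34s² − 272s − 13056 = 0  ⟹  s² − 8s − 384 = 0
s = 24 or s = −16, giving (24, 4) and (−16, −20).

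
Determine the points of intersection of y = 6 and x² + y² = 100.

From the line, y = 6. Substituting:
x² − 64 = 0
x = 8 or x = −8, giving (8, 6) and (−8, 6).

(−8, 6) and (8, 6)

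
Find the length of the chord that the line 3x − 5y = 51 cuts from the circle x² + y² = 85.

Centre (0, 0), r² = 85. Perpendicular distance d from centre to line = |−51| / √34 = 51/√34.
Half the chord is √(r² − d²) = √(17/2), so the full chord is √34.

√34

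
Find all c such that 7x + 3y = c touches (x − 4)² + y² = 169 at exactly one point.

c = 28 ± 13√58

For a tangent, require d(centre, line) = r = 13.
|7·4 + 3·0 − c| / √58 = 13
|c − (28)| = 13√58.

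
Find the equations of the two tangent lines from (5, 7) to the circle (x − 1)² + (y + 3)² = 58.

Let a tangent through (5, 7) have slope m. Its distance from (1, −3) must equal √58:
[m·(−4) − (−10)]² = 58(m² + 1)
21m² + 40m − 21 = 0, so m = 3/7 or m = −7/3.
Through (5, 7) these give 3x − 7y = −34 and 7x + 3y = 56.

3x − 7y = −34 and 7x + 3y = 56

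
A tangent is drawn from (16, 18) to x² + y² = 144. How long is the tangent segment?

Centre (0, 0), r² = 144. |PO|² = (16)² + (18)² = 580.
By the tangent–radius right angle, tangent length = √(|PO|² − r²) = √436 = 2√109.

2√109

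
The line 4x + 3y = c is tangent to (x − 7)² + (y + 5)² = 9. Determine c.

For a tangent, require d(centre, line) = r = 3.
|4·7 + 3·(−5) − c| / √25 = 3
|c − (13)| = 3·5, so c = 28 or c = −2.

c = −2 or c = 28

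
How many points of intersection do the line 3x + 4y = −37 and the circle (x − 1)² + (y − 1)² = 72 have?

0

Substituting the line into the circle gives 25x² + 214x + 545 = 0.
Discriminant = (214)² − 4·25·(545) = −8704 < 0.
No real roots: the line does not meet the circle.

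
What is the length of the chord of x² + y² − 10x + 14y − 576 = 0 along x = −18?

22

The distance from (5, −7) to the line is 23, and r² = 650.
Chord = 2√(r² − d²) = 2·√(121) = 22.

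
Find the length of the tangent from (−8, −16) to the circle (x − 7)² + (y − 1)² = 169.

√345

With centre O = (7, 1), |OP|² = 514 and r² = 169.
The tangent meets the radius at right angles, so tangent² = |PO|² − r² = 514 − 169 = 345.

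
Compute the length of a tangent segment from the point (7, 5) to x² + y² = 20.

Centre (0, 0), r² = 20. |PO|² = (7)² + (5)² = 74.
By the tangent–radius right angle, tangent length = √(|PO|² − r²) = √54 = 3√6.

3√6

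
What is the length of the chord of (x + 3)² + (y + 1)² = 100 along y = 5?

16

The distance from (−3, −1) to the line is 6, and r² = 100.
Half the chord is √(r² − d²) = √(64), so the full chord is 16.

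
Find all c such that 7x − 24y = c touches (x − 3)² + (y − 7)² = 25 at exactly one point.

c = −272 or c = −22

Tangency holds when the distance from the centre (3, 7) to the line equals the radius 5:
|7·3 − 24·7 − c| / √625 = 5
|c − (−147)| = 5·25, so c = −22 or c = −272.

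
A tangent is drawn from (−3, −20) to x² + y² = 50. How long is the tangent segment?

√359

With centre O = (0, 0), |OP|² = 409 and r² = 50.
By the tangent–radius right angle, tangent length = √(|PO|² − r²) = √359.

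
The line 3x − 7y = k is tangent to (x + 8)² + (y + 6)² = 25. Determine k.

Tangency holds when the distance from the centre (−8, −6) to the line equals the radius 5:
|3·(−8) − 7·(−6) − k| / √58 = 5
|k − (18)| = 5√58.

k = 18 ± 5√58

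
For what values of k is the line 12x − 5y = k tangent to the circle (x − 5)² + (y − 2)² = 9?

k = 11 or k = 89

For a tangent, require d(centre, line) = r = 3.
|12·5 − 5·2 − k| / √169 = 3
|k − (50)| = 3·13, so k = 89 or k = 11.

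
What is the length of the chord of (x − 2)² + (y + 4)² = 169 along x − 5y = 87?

From the line, y = (−87 + x)/5. Substituting:
26x² − 234x + 364 = 0  ⟹  x² − 9x + 14 = 0
x = 7 or x = 2, giving (7, −16) and (2, −17).
Chord length = distance between (7, −16) and (2, −17) = √26 = √26.

√26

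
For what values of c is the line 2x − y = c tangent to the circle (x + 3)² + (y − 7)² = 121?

c = −13 ± 11√5

The line touches the circle iff its distance from (−3, 7) is 11:
|2·(−3) − 1·7 − c| / √5 = 11
|c − (−13)| = 11√5.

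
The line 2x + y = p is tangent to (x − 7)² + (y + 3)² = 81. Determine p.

p = 11 ± 9√5

The line touches the circle iff its distance from (7, −3) is 9:
|2·7 + 1·(−3) − p| / √5 = 9
|p − (11)| = 9√5.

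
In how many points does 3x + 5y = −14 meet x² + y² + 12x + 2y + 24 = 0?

2

d² = (3·(−6) + 5·(−1) − (−14))²/34 = 81/34; r² = 13.
Since d² < r², the line cuts the circle twice.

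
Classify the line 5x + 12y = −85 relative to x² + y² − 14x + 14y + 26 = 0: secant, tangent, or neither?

Substituting the line into the circle gives 169x² − 2006x − 3311 = 0.
Δ = 4024036 − (−2238236) = 6262272.
Two real roots: the line is a secant.

secant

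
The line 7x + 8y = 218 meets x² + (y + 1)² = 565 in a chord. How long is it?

Substitute y = (218 − 7x)/8:
113x² − 3164x + 14916 = 0  ⟹  x² − 28x + 132 = 0
x = 22 or x = 6, giving (22, 8) and (6, 22).
|(22, 8) − (6, 22)| = √((16)² + (−14)²) = 2√113.

2√113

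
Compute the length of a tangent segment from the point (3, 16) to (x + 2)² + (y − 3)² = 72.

The centre is (−2, 3) and r = 6√2. The square of the distance from P to the centre is 25 + 169 = 194.
By the tangent–radius right angle, tangent length = √(|PO|² − r²) = √122.

√122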